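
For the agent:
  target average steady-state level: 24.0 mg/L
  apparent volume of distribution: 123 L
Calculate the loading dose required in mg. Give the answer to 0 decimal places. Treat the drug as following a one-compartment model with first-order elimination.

LD = Css × Vd = 24.0 × 123 = 2952 mg

2952 mg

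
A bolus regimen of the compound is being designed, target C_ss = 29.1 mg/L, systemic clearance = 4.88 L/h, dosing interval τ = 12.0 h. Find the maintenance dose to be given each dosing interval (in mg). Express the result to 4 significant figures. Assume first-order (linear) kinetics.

1704 mg

At steady state, Dose/τ = Css × CL.
Dose = Css × CL × τ = 29.1 × 4.880 × 12.0 = 1704 mg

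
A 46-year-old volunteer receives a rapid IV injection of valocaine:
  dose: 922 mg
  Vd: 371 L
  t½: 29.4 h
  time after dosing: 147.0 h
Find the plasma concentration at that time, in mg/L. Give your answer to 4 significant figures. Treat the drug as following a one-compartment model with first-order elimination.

0.07766 mg/L

C₀ = Dose / Vd = 922.0 / 371 = 2.485 mg/L
k = ln2 / t½ = 0.693147 / 29.4 = 0.02358 h⁻¹
t / t½ = 147.0 / 29.4 = 5 half-lives
C = C₀ × (1/2)^5 = 2.485 × 0.03125 = 0.07766 mg/L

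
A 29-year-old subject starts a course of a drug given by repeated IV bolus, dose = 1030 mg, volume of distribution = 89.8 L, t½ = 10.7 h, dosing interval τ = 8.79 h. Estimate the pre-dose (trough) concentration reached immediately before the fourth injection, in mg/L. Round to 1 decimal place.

12.2 mg/L

C₀ per dose = Dose / Vd = 1030 / 89.8 = 11.47 mg/L
k = ln2 / t½ = 0.693147 / 10.7 = 0.06478 h⁻¹
Fraction remaining after one interval: r = e^(−kτ) = e^(−0.06478 × 8.79) = 0.5659
Before dose 4, 3 doses have been given (aged 1τ, 2τ, 3τ).
C_trough = C₀ × (r + r² + … + r^3) = C₀ × r(1−r^3)/(1−r)
        = 11.47 × 0.5659 × (1 − 0.1812) / (1 − 0.5659) = 12.24 mg/L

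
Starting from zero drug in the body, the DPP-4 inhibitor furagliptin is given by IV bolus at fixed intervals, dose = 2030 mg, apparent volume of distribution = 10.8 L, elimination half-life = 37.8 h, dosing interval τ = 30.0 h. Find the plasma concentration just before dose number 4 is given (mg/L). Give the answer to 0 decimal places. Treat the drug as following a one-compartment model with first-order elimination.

207 mg/L

C₀ per dose = Dose / Vd = 2030 / 10.8 = 188.0 mg/L
k = ln2 / t½ = 0.693147 / 37.8 = 0.01834 h⁻¹
Fraction remaining after one interval: r = e^(−kτ) = e^(−0.01834 × 30.0) = 0.5768
Before dose 4, 3 doses have been given (aged 1τ, 2τ, 3τ).
C_trough = C₀ × (r + r² + … + r^3) = C₀ × r(1−r^3)/(1−r)
        = 188.0 × 0.5768 × (1 − 0.1919) / (1 − 0.5768) = 207.1 mg/L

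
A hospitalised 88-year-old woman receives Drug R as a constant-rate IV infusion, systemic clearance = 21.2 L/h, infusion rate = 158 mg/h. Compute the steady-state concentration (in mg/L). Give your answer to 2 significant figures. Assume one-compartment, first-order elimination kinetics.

7.5 mg/L

At steady state Css = R₀ / CL = 158 / 21.20 = 7.453 mg/L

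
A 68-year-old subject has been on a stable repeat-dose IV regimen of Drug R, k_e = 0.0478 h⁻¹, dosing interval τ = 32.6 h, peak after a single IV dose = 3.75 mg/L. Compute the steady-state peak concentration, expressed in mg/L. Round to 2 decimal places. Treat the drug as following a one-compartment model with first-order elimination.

e^(−kτ) = e^(−0.04780 × 32.6) = 0.2105
Accumulation ratio R = 1 / (1 − e^(−kτ)) = 1 / (1 − 0.2105) = 1.267
Steady-state peak = C₀ × R = 3.75 × 1.267 = 4.751 mg/L

4.75 mg/L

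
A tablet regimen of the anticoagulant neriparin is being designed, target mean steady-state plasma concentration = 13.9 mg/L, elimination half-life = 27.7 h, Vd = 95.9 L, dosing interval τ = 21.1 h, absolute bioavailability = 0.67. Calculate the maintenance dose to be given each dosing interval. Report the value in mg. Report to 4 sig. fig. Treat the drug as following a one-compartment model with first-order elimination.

k = ln2 / t½ = 0.693147 / 27.7 = 0.02502 h⁻¹
CL = k × Vd = 0.02502 × 95.9 = 2.399 L/h
At steady state, F × (Dose/τ) = Css × CL.
Dose = Css × CL × τ / F = 13.9 × 2.399 × 21.1 / 0.67 = 1050 mg

1050 mg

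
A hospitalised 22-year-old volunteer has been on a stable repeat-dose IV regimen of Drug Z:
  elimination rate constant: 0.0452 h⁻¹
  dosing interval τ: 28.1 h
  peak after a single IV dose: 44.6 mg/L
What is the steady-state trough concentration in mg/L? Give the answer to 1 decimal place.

e^(−kτ) = e^(−0.04520 × 28.1) = 0.2808
Accumulation ratio R = 1 / (1 − e^(−kτ)) = 1 / (1 − 0.2808) = 1.390
Steady-state trough = C₀ × R × e^(−kτ) = 44.6 × 1.390 × 0.2808 = 17.41 mg/L

17.4 mg/L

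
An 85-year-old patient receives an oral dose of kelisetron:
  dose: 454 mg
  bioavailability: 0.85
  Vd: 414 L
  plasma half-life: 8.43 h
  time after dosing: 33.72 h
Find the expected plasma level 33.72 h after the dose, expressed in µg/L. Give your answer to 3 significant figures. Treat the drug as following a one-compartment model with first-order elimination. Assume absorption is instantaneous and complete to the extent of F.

58.3 µg/L

Amount reaching circulation = F × Dose = 0.85 × 454.0 = 385.9 mg
C₀ = F·Dose / Vd = 385.9 / 414 = 0.9321 mg/L
k = ln2 / t½ = 0.693147 / 8.43 = 0.08222 h⁻¹
t / t½ = 33.72 / 8.43 = 4 half-lives
C = C₀ × (1/2)^4 = 0.9321 × 0.06250 = 0.05826 mg/L
Convert: 0.05826 mg/L × 1000 = 58.26 µg/L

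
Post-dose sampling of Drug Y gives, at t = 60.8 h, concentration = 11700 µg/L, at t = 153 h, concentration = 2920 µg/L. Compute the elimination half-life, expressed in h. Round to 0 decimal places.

k = ln(C₁/C₂) / (t₂ − t₁) = ln(11700/2920) / (153 − 60.8)
  = 1.388 / 92.20 = 0.01505 h⁻¹
t½ = ln2 / k = 0.693147 / 0.01505 = 46.06 h

46 h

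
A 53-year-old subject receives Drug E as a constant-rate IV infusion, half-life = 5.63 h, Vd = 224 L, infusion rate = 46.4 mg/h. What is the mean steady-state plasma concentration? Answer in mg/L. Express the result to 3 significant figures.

k = ln2 / t½ = 0.693147 / 5.63 = 0.1231 h⁻¹
CL = k × Vd = 0.1231 × 224 = 27.57 L/h
At steady state Css = R₀ / CL = 46.4 / 27.57 = 1.683 mg/L

1.68 mg/L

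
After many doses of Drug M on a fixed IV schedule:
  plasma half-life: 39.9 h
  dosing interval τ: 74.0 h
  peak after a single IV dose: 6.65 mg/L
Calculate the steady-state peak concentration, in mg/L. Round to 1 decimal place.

k = ln2 / t½ = 0.693147 / 39.9 = 0.01737 h⁻¹
e^(−kτ) = e^(−0.01737 × 74.0) = 0.2765
Accumulation ratio R = 1 / (1 − e^(−kτ)) = 1 / (1 − 0.2765) = 1.382
Steady-state peak = C₀ × R = 6.65 × 1.382 = 9.190 mg/L

9.2 mg/L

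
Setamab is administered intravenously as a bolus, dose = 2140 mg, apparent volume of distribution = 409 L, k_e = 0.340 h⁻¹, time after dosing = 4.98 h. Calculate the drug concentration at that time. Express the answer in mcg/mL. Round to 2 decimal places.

0.96 mcg/mL

C₀ = Dose / Vd = 2140 / 409 = 5.232 mg/L
C = C₀ · e^(−k·t) = 5.232 × e^(−0.3400 × 4.98)
  = 5.232 × 0.1839 = 0.9622 mg/L
(0.9622 mg/L = 0.9622 mcg/mL)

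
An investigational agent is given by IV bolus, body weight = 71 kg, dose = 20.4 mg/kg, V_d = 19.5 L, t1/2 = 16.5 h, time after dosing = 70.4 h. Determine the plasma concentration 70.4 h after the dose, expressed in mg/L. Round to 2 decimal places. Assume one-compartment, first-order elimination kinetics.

Total dose = 20.4 × 71 = 1448 mg
C₀ = Dose / Vd = 1448 / 19.5 = 74.26 mg/L
k = ln2 / t½ = 0.693147 / 16.5 = 0.04201 h⁻¹
C = C₀ · e^(−k·t) = 74.26 × e^(−0.04201 × 70.4)
  = 74.26 × 0.05195 = 3.858 mg/L

3.86 mg/L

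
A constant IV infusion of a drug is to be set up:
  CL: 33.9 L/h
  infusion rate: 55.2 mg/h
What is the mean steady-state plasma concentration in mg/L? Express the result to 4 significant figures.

At steady state Css = R₀ / CL = 55.2 / 33.90 = 1.628 mg/L

1.628 mg/L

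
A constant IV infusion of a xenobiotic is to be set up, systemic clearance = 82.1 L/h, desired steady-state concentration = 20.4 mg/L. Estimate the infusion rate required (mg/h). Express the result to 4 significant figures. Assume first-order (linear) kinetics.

At steady state, infusion rate R₀ = Css × CL = 20.4 × 82.10 = 1675 mg/h

1675 mg/h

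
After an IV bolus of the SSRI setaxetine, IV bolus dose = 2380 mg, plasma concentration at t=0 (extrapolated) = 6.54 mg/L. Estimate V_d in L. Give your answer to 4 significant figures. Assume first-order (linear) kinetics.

Vd = Dose / C₀ = 2380 / 6.54 = 363.9 L

363.9 L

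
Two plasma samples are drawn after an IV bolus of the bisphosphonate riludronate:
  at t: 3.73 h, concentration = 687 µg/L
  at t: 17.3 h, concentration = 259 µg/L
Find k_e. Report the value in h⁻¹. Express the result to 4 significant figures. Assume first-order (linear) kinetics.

k = ln(C₁/C₂) / (t₂ − t₁) = ln(687/259) / (17.3 − 3.73)
  = 0.9755 / 13.57 = 0.07189 h⁻¹

0.07189 h⁻¹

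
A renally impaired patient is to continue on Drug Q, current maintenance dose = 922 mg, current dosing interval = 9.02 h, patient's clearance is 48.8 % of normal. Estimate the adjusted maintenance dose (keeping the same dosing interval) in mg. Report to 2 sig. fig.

To keep the same average steady-state level, dosing rate must scale with clearance.
CL ratio = 48.8 / 100 = 0.4880
New dose (same interval) = 922 × 0.4880 = 449.9 mg

450 mg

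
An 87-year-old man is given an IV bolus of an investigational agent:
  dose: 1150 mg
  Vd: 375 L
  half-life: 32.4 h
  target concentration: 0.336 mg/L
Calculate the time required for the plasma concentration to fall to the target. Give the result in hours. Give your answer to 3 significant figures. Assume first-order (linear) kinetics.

103 h

C₀ = Dose / Vd = 1150 / 375 = 3.067 mg/L
k = ln2 / t½ = 0.693147 / 32.4 = 0.02139 h⁻¹
t = ln(C₀ / C) / k = ln(3.067 / 0.336) / 0.02139
  = ln(9.128) / 0.02139 = 2.211 / 0.02139 = 103.4 h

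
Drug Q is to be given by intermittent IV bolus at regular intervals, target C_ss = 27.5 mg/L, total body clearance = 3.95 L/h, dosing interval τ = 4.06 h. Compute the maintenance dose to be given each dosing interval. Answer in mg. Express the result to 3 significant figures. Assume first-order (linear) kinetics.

441 mg

At steady state, Dose/τ = Css × CL.
Dose = Css × CL × τ = 27.5 × 3.950 × 4.06 = 441.0 mg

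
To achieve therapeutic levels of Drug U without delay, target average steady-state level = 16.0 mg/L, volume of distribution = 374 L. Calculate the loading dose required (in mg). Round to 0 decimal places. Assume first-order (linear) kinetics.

5984 mg

LD = Css × Vd = 16.0 × 374 = 5984 mg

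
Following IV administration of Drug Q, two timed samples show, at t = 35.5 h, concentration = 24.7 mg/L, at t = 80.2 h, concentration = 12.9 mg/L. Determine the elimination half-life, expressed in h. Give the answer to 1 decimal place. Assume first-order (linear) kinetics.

k = ln(C₁/C₂) / (t₂ − t₁) = ln(24.7/12.9) / (80.2 − 35.5)
  = 0.6496 / 44.70 = 0.01453 h⁻¹
t½ = ln2 / k = 0.693147 / 0.01453 = 47.70 h

47.7 h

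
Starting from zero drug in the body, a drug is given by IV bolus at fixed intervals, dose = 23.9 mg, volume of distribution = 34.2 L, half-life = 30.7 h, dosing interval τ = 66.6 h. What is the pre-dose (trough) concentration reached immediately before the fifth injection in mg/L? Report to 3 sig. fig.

0.199 mg/L

C₀ per dose = Dose / Vd = 23.9 / 34.2 = 0.6988 mg/L
k = ln2 / t½ = 0.693147 / 30.7 = 0.02258 h⁻¹
Fraction remaining after one interval: r = e^(−kτ) = e^(−0.02258 × 66.6) = 0.2223
Before dose 5, 4 doses have been given (aged 1τ, 2τ, 3τ, 4τ).
C_trough = C₀ × (r + r² + … + r^4) = C₀ × r(1−r^4)/(1−r)
        = 0.6988 × 0.2223 × (1 − 0.002442) / (1 − 0.2223) = 0.1993 mg/L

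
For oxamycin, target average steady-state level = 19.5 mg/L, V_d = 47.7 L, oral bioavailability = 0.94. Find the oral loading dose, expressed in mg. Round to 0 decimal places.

LD = Css × Vd / F = 19.5 × 47.7 / 0.94 = 989.5 mg

990 mg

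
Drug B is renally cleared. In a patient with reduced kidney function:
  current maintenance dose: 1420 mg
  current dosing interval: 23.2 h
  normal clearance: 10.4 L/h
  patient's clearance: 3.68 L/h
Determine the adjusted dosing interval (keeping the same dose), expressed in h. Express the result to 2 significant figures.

To keep the same average steady-state level, dosing rate must scale with clearance.
CL ratio = 3.68 / 10.4 = 0.3538
New interval (same dose) = 23.2 / 0.3538 = 65.57 h

66 h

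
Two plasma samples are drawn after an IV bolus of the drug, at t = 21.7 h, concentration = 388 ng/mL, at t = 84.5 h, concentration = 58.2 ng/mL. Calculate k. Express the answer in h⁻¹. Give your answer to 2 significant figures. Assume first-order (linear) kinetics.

0.030 h⁻¹

k = ln(C₁/C₂) / (t₂ − t₁) = ln(388/58.2) / (84.5 − 21.7)
  = 1.897 / 62.80 = 0.03021 h⁻¹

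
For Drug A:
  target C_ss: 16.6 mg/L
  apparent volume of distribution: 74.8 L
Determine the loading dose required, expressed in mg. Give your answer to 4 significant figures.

LD = Css × Vd = 16.6 × 74.8 = 1242 mg

1242 mg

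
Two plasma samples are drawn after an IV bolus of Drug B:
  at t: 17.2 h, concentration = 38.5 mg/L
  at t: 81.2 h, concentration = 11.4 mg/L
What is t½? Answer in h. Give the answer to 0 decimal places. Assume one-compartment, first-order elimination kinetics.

k = ln(C₁/C₂) / (t₂ − t₁) = ln(38.5/11.4) / (81.2 − 17.2)
  = 1.217 / 64.00 = 0.01902 h⁻¹
t½ = ln2 / k = 0.693147 / 0.01902 = 36.44 h

36 h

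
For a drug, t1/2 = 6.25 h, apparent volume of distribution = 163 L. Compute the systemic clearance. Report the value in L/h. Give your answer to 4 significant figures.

18.08 L/h

k = ln2 / t½ = 0.693147 / 6.25 = 0.1109 h⁻¹
CL = k × Vd = 0.1109 × 163 = 18.08 L/h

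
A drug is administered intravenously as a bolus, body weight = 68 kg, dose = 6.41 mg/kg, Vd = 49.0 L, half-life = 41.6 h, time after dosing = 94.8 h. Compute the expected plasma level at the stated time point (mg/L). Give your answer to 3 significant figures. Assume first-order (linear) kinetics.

1.83 mg/L

Total dose = 6.41 × 68 = 435.9 mg
C₀ = Dose / Vd = 435.9 / 49.0 = 8.896 mg/L
k = ln2 / t½ = 0.693147 / 41.6 = 0.01666 h⁻¹
C = C₀ · e^(−k·t) = 8.896 × e^(−0.01666 × 94.8)
  = 8.896 × 0.2061 = 1.833 mg/L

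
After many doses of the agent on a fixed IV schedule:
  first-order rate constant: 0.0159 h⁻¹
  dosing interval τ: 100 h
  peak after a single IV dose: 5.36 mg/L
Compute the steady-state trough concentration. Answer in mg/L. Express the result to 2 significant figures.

1.4 mg/L

e^(−kτ) = e^(−0.01590 × 100) = 0.2039
Accumulation ratio R = 1 / (1 − e^(−kτ)) = 1 / (1 − 0.2039) = 1.256
Steady-state trough = C₀ × R × e^(−kτ) = 5.36 × 1.256 × 0.2039 = 1.373 mg/L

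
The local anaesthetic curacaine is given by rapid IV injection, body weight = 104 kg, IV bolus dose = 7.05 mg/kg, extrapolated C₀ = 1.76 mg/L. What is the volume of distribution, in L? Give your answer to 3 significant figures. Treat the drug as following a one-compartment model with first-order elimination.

417 L

Dose = 7.05 × 104 = 733.2 mg
Vd = Dose / C₀ = 733.2 / 1.76 = 416.6 L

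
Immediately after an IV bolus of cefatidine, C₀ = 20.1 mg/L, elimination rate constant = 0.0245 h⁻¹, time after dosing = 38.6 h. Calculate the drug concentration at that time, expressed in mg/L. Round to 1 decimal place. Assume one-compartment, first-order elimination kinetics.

7.8 mg/L

C = C₀ · e^(−k·t) = 20.10 × e^(−0.02450 × 38.6)
  = 20.10 × 0.3884 = 7.807 mg/L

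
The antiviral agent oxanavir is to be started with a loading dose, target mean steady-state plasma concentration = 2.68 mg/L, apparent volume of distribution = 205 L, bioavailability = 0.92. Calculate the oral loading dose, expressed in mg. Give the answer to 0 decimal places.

LD = Css × Vd / F = 2.68 × 205 / 0.92 = 597.2 mg

597 mg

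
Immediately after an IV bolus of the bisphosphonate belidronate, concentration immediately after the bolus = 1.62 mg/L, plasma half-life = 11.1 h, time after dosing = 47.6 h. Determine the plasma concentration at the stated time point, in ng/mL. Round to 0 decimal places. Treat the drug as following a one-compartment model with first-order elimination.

83 ng/mL

k = ln2 / t½ = 0.693147 / 11.1 = 0.06245 h⁻¹
C = C₀ · e^(−k·t) = 1.620 × e^(−0.06245 × 47.6)
  = 1.620 × 0.05117 = 0.08290 mg/L
Convert: 0.08290 mg/L × 1000 = 82.90 ng/mL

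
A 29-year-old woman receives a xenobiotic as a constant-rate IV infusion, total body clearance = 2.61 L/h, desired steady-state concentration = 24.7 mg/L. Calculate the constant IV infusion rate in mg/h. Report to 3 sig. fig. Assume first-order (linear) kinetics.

64.5 mg/h

At steady state, infusion rate R₀ = Css × CL = 24.7 × 2.610 = 64.47 mg/h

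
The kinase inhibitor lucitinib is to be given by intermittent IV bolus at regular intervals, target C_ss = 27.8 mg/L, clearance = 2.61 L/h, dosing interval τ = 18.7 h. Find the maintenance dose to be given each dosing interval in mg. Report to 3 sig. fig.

At steady state, Dose/τ = Css × CL.
Dose = Css × CL × τ = 27.8 × 2.610 × 18.7 = 1357 mg

1360 mg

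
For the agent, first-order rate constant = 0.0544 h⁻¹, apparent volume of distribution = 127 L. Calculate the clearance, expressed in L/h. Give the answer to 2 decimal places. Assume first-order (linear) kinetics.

6.91 L/h

CL = k × Vd = 0.0544 × 127 = 6.909 L/h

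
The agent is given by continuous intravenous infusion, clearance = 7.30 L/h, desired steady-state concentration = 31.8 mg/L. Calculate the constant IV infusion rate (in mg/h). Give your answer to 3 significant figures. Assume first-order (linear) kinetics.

At steady state, infusion rate R₀ = Css × CL = 31.8 × 7.300 = 232.1 mg/h

232 mg/h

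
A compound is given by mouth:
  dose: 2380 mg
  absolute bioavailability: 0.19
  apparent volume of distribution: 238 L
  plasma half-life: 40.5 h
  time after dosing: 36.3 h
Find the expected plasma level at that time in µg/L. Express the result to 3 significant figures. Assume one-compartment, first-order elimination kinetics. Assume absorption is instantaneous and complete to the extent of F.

Amount reaching circulation = F × Dose = 0.19 × 2380 = 452.2 mg
C₀ = F·Dose / Vd = 452.2 / 238 = 1.900 mg/L
k = ln2 / t½ = 0.693147 / 40.5 = 0.01711 h⁻¹
C = C₀ · e^(−k·t) = 1.900 × e^(−0.01711 × 36.3)
  = 1.900 × 0.5374 = 1.021 mg/L
Convert: 1.021 mg/L × 1000 = 1021 µg/L

1020 µg/L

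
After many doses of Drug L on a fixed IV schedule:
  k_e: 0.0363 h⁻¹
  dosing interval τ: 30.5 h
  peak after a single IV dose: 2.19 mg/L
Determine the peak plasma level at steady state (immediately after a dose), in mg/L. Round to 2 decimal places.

e^(−kτ) = e^(−0.03630 × 30.5) = 0.3305
Accumulation ratio R = 1 / (1 − e^(−kτ)) = 1 / (1 − 0.3305) = 1.494
Steady-state peak = C₀ × R = 2.19 × 1.494 = 3.272 mg/L

3.27 mg/L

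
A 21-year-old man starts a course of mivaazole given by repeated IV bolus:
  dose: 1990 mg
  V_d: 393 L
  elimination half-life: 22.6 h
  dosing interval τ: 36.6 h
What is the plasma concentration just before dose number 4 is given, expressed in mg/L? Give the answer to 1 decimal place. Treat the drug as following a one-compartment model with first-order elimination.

C₀ per dose = Dose / Vd = 1990 / 393 = 5.064 mg/L
k = ln2 / t½ = 0.693147 / 22.6 = 0.03067 h⁻¹
Fraction remaining after one interval: r = e^(−kτ) = e^(−0.03067 × 36.6) = 0.3255
Before dose 4, 3 doses have been given (aged 1τ, 2τ, 3τ).
C_trough = C₀ × (r + r² + … + r^3) = C₀ × r(1−r^3)/(1−r)
        = 5.064 × 0.3255 × (1 − 0.03449) / (1 − 0.3255) = 2.359 mg/L

2.4 mg/L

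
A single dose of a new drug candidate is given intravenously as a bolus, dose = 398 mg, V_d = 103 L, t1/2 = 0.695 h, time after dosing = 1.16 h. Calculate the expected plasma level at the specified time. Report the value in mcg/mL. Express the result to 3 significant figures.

C₀ = Dose / Vd = 398.0 / 103 = 3.864 mg/L
k = ln2 / t½ = 0.693147 / 0.695 = 0.9973 h⁻¹
C = C₀ · e^(−k·t) = 3.864 × e^(−0.9973 × 1.16)
  = 3.864 × 0.3145 = 1.215 mg/L
(1.215 mg/L = 1.215 mcg/mL)

1.22 mcg/mL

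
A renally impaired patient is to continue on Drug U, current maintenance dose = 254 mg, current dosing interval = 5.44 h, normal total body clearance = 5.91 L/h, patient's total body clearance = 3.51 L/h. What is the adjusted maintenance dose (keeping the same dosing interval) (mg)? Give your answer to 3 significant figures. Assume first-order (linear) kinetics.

To keep the same average steady-state level, dosing rate must scale with clearance.
CL ratio = 3.51 / 5.91 = 0.5939
New dose (same interval) = 254 × 0.5939 = 150.9 mg

151 mg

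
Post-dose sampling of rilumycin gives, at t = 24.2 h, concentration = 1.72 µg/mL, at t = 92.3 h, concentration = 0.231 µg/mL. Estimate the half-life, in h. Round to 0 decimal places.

24 h

k = ln(C₁/C₂) / (t₂ − t₁) = ln(1.72/0.231) / (92.3 − 24.2)
  = 2.008 / 68.10 = 0.02949 h⁻¹
t½ = ln2 / k = 0.693147 / 0.02949 = 23.50 h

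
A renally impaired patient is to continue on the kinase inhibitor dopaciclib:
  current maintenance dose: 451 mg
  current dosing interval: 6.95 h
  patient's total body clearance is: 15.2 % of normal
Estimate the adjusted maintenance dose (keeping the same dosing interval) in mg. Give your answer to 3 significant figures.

To keep the same average steady-state level, dosing rate must scale with clearance.
CL ratio = 15.2 / 100 = 0.1520
New dose (same interval) = 451 × 0.1520 = 68.55 mg

68.6 mg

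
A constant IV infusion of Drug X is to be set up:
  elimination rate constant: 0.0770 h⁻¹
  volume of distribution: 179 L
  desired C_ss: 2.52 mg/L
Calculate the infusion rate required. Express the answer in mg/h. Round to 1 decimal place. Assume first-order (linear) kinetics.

34.7 mg/h

CL = k × Vd = 0.07700 × 179 = 13.78 L/h
At steady state, infusion rate R₀ = Css × CL = 2.52 × 13.78 = 34.73 mg/h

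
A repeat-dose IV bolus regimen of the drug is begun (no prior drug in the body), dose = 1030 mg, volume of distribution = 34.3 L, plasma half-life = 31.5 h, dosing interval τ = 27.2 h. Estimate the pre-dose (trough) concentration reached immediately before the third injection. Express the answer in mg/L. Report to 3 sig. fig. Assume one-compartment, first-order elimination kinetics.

C₀ per dose = Dose / Vd = 1030 / 34.3 = 30.03 mg/L
k = ln2 / t½ = 0.693147 / 31.5 = 0.02200 h⁻¹
Fraction remaining after one interval: r = e^(−kτ) = e^(−0.02200 × 27.2) = 0.5497
Before dose 3, 2 doses have been given (aged 1τ, 2τ).
C_trough = C₀ × (r + r²) = 30.03 × (0.5497 + 0.3022) = 25.58 mg/L

25.6 mg/L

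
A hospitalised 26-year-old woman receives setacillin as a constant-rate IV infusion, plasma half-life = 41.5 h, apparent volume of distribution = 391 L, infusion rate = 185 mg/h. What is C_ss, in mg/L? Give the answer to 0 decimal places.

28 mg/L

k = ln2 / t½ = 0.693147 / 41.5 = 0.01670 h⁻¹
CL = k × Vd = 0.01670 × 391 = 6.530 L/h
At steady state Css = R₀ / CL = 185 / 6.530 = 28.33 mg/L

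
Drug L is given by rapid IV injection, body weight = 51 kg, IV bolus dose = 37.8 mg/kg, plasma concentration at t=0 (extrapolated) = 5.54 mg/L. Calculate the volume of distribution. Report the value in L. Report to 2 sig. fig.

Dose = 37.8 × 51 = 1928 mg
Vd = Dose / C₀ = 1928 / 5.54 = 348.0 L

350 L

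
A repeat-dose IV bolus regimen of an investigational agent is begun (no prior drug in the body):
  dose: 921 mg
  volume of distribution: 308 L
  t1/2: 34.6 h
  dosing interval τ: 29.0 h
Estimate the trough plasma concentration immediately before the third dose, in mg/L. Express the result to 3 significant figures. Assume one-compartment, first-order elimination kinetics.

C₀ per dose = Dose / Vd = 921 / 308 = 2.990 mg/L
k = ln2 / t½ = 0.693147 / 34.6 = 0.02003 h⁻¹
Fraction remaining after one interval: r = e^(−kτ) = e^(−0.02003 × 29.0) = 0.5594
Before dose 3, 2 doses have been given (aged 1τ, 2τ).
C_trough = C₀ × (r + r²) = 2.990 × (0.5594 + 0.3129) = 2.608 mg/L

2.61 mg/L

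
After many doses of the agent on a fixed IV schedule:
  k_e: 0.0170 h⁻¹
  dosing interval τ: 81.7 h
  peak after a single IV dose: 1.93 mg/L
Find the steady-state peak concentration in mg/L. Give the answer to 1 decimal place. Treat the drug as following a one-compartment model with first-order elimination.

e^(−kτ) = e^(−0.01700 × 81.7) = 0.2493
Accumulation ratio R = 1 / (1 − e^(−kτ)) = 1 / (1 − 0.2493) = 1.332
Steady-state peak = C₀ × R = 1.93 × 1.332 = 2.571 mg/L

2.6 mg/L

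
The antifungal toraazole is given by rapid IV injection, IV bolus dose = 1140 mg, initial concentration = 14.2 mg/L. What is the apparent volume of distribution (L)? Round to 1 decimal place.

80.3 L

Vd = Dose / C₀ = 1140 / 14.2 = 80.28 L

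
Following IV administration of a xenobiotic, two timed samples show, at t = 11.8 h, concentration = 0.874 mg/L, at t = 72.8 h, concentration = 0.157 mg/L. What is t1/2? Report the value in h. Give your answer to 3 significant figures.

k = ln(C₁/C₂) / (t₂ − t₁) = ln(0.874/0.157) / (72.8 − 11.8)
  = 1.717 / 61.00 = 0.02815 h⁻¹
t½ = ln2 / k = 0.693147 / 0.02815 = 24.62 h

24.6 h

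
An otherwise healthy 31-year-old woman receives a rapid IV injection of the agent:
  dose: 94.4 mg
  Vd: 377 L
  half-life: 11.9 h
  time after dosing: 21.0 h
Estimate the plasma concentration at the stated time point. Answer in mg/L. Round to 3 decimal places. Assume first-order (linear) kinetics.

C₀ = Dose / Vd = 94.40 / 377 = 0.2504 mg/L
k = ln2 / t½ = 0.693147 / 11.9 = 0.05825 h⁻¹
C = C₀ · e^(−k·t) = 0.2504 × e^(−0.05825 × 21.0)
  = 0.2504 × 0.2943 = 0.07369 mg/L

0.074 mg/L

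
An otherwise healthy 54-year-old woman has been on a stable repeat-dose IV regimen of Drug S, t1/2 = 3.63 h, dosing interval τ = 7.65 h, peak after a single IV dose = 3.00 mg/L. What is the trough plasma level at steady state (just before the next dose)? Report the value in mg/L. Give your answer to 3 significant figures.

k = ln2 / t½ = 0.693147 / 3.63 = 0.1909 h⁻¹
e^(−kτ) = e^(−0.1909 × 7.65) = 0.2321
Accumulation ratio R = 1 / (1 − e^(−kτ)) = 1 / (1 − 0.2321) = 1.302
Steady-state trough = C₀ × R × e^(−kτ) = 3.00 × 1.302 × 0.2321 = 0.9066 mg/L

0.907 mg/L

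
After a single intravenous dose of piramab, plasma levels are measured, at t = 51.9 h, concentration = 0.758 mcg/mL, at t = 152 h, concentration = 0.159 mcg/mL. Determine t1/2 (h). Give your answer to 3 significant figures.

44.4 h

k = ln(C₁/C₂) / (t₂ − t₁) = ln(0.758/0.159) / (152 − 51.9)
  = 1.562 / 100.1 = 0.01560 h⁻¹
t½ = ln2 / k = 0.693147 / 0.01560 = 44.43 h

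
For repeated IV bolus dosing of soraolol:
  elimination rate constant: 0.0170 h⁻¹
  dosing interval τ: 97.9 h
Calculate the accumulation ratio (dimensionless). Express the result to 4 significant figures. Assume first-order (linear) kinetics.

e^(−kτ) = e^(−0.01700 × 97.9) = 0.1893
Accumulation ratio R = 1 / (1 − e^(−kτ)) = 1 / (1 − 0.1893) = 1.234

1.234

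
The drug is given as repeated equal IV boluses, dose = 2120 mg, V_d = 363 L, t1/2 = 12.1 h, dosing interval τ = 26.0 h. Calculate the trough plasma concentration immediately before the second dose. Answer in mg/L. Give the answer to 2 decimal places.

C₀ per dose = Dose / Vd = 2120 / 363 = 5.840 mg/L
k = ln2 / t½ = 0.693147 / 12.1 = 0.05728 h⁻¹
Fraction remaining after one interval: r = e^(−kτ) = e^(−0.05728 × 26.0) = 0.2255
Before dose 2, 1 dose has been given (aged 1τ).
C_trough = C₀ × r = 5.840 × 0.2255 = 1.317 mg/L

1.32 mg/L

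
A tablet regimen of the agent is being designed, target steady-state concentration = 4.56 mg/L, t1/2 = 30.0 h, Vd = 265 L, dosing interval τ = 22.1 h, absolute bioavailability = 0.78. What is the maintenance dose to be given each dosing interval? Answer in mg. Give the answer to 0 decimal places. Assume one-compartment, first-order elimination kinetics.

791 mg

k = ln2 / t½ = 0.693147 / 30.0 = 0.02310 h⁻¹
CL = k × Vd = 0.02310 × 265 = 6.122 L/h
At steady state, F × (Dose/τ) = Css × CL.
Dose = Css × CL × τ / F = 4.56 × 6.122 × 22.1 / 0.78 = 791.0 mg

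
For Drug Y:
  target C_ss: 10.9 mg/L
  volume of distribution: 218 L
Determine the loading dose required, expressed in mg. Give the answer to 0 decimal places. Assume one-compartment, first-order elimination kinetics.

2376 mg

LD = Css × Vd = 10.9 × 218 = 2376 mg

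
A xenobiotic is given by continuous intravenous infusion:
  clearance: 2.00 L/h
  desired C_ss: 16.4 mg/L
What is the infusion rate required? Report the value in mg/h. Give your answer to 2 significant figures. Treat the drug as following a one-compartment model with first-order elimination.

At steady state, infusion rate R₀ = Css × CL = 16.4 × 2.000 = 32.80 mg/h

33 mg/h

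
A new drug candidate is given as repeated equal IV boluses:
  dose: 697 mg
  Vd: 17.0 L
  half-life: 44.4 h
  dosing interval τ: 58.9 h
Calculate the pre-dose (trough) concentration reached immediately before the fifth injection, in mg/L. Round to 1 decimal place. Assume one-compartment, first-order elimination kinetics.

C₀ per dose = Dose / Vd = 697 / 17.0 = 41.00 mg/L
k = ln2 / t½ = 0.693147 / 44.4 = 0.01561 h⁻¹
Fraction remaining after one interval: r = e^(−kτ) = e^(−0.01561 × 58.9) = 0.3987
Before dose 5, 4 doses have been given (aged 1τ, 2τ, 3τ, 4τ).
C_trough = C₀ × (r + r² + … + r^4) = C₀ × r(1−r^4)/(1−r)
        = 41.00 × 0.3987 × (1 − 0.02527) / (1 − 0.3987) = 26.50 mg/L

26.5 mg/L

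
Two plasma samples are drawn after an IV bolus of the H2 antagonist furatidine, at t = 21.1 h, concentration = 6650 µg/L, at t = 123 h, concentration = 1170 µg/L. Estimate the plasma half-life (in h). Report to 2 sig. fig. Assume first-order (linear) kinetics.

41 h

k = ln(C₁/C₂) / (t₂ − t₁) = ln(6650/1170) / (123 − 21.1)
  = 1.738 / 101.9 = 0.01706 h⁻¹
t½ = ln2 / k = 0.693147 / 0.01706 = 40.63 h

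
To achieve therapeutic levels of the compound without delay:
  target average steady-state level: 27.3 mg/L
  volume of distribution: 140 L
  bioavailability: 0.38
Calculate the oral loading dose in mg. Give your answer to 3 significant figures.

LD = Css × Vd / F = 27.3 × 140 / 0.38 = 10060 mg

10100 mg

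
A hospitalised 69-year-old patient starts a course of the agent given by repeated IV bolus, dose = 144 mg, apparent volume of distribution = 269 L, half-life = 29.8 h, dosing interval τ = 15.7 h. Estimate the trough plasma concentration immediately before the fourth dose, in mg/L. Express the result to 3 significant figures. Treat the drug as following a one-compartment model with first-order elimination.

C₀ per dose = Dose / Vd = 144 / 269 = 0.5353 mg/L
k = ln2 / t½ = 0.693147 / 29.8 = 0.02326 h⁻¹
Fraction remaining after one interval: r = e^(−kτ) = e^(−0.02326 × 15.7) = 0.6941
Before dose 4, 3 doses have been given (aged 1τ, 2τ, 3τ).
C_trough = C₀ × (r + r² + … + r^3) = C₀ × r(1−r^3)/(1−r)
        = 0.5353 × 0.6941 × (1 − 0.3344) / (1 − 0.6941) = 0.8084 mg/L

0.808 mg/L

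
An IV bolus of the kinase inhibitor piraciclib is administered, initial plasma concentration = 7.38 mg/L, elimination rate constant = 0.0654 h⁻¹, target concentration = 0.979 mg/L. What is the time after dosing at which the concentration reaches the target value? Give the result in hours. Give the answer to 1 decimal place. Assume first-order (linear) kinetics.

30.9 h

t = ln(C₀ / C) / k = ln(7.380 / 0.979) / 0.06540
  = ln(7.538) / 0.06540 = 2.020 / 0.06540 = 30.89 h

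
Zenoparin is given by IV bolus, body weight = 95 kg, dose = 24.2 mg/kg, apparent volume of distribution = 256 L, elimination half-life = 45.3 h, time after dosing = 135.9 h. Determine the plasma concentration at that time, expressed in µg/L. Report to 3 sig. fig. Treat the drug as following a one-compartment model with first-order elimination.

Total dose = 24.2 × 95 = 2299 mg
C₀ = Dose / Vd = 2299 / 256 = 8.980 mg/L
k = ln2 / t½ = 0.693147 / 45.3 = 0.01530 h⁻¹
t / t½ = 135.9 / 45.3 = 3 half-lives
C = C₀ × (1/2)^3 = 8.980 × 0.1250 = 1.123 mg/L
Convert: 1.123 mg/L × 1000 = 1123 µg/L

1120 µg/L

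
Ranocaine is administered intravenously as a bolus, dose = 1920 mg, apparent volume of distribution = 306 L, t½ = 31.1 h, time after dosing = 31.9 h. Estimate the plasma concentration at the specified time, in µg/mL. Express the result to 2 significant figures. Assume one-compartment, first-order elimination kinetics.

3.1 µg/mL

C₀ = Dose / Vd = 1920 / 306 = 6.275 mg/L
k = ln2 / t½ = 0.693147 / 31.1 = 0.02229 h⁻¹
C = C₀ · e^(−k·t) = 6.275 × e^(−0.02229 × 31.9)
  = 6.275 × 0.4911 = 3.082 mg/L
(3.082 mg/L = 3.082 µg/mL)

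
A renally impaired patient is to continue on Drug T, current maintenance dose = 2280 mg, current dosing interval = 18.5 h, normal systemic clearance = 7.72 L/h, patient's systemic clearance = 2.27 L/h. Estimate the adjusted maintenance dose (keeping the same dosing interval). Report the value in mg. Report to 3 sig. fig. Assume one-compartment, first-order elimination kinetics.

To keep the same average steady-state level, dosing rate must scale with clearance.
CL ratio = 2.27 / 7.72 = 0.2940
New dose (same interval) = 2280 × 0.2940 = 670.3 mg

670 mg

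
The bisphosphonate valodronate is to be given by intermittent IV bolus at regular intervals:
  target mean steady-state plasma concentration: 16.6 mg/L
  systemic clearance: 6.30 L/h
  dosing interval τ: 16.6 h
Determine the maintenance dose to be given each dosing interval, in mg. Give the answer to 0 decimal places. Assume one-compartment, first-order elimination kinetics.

At steady state, Dose/τ = Css × CL.
Dose = Css × CL × τ = 16.6 × 6.300 × 16.6 = 1736 mg

1736 mg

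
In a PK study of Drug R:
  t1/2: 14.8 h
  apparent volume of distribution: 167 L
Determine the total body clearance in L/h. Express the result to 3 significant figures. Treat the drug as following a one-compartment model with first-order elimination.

7.82 L/h

k = ln2 / t½ = 0.693147 / 14.8 = 0.04683 h⁻¹
CL = k × Vd = 0.04683 × 167 = 7.821 L/h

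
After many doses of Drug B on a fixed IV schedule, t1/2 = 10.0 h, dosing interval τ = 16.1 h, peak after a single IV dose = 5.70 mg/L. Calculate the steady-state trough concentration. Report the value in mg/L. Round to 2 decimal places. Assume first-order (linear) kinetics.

k = ln2 / t½ = 0.693147 / 10.0 = 0.06931 h⁻¹
e^(−kτ) = e^(−0.06931 × 16.1) = 0.3276
Accumulation ratio R = 1 / (1 − e^(−kτ)) = 1 / (1 − 0.3276) = 1.487
Steady-state trough = C₀ × R × e^(−kτ) = 5.70 × 1.487 × 0.3276 = 2.777 mg/L

2.78 mg/L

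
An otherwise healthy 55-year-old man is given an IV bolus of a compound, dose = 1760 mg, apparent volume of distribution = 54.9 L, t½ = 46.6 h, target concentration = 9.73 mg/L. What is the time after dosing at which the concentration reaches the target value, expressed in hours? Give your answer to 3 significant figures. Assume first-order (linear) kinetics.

C₀ = Dose / Vd = 1760 / 54.9 = 32.06 mg/L
k = ln2 / t½ = 0.693147 / 46.6 = 0.01487 h⁻¹
t = ln(C₀ / C) / k = ln(32.06 / 9.73) / 0.01487
  = ln(3.295) / 0.01487 = 1.192 / 0.01487 = 80.16 h

80.2 h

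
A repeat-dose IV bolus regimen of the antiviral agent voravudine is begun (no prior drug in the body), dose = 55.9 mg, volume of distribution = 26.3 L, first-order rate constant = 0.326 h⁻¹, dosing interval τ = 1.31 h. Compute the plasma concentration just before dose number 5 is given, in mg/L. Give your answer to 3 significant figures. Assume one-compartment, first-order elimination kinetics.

C₀ per dose = Dose / Vd = 55.9 / 26.3 = 2.125 mg/L
Fraction remaining after one interval: r = e^(−kτ) = e^(−0.3260 × 1.31) = 0.6524
Before dose 5, 4 doses have been given (aged 1τ, 2τ, 3τ, 4τ).
C_trough = C₀ × (r + r² + … + r^4) = C₀ × r(1−r^4)/(1−r)
        = 2.125 × 0.6524 × (1 − 0.1812) / (1 − 0.6524) = 3.266 mg/L

3.27 mg/L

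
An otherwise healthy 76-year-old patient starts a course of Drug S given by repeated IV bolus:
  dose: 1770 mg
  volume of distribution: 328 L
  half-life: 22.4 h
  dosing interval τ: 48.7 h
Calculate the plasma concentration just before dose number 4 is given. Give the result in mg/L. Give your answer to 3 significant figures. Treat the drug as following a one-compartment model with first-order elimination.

C₀ per dose = Dose / Vd = 1770 / 328 = 5.396 mg/L
k = ln2 / t½ = 0.693147 / 22.4 = 0.03094 h⁻¹
Fraction remaining after one interval: r = e^(−kτ) = e^(−0.03094 × 48.7) = 0.2216
Before dose 4, 3 doses have been given (aged 1τ, 2τ, 3τ).
C_trough = C₀ × (r + r² + … + r^3) = C₀ × r(1−r^3)/(1−r)
        = 5.396 × 0.2216 × (1 − 0.01088) / (1 − 0.2216) = 1.519 mg/L

1.52 mg/L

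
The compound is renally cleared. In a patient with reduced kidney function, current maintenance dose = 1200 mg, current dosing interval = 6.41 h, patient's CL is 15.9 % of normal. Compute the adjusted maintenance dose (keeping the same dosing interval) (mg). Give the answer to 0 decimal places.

To keep the same average steady-state level, dosing rate must scale with clearance.
CL ratio = 15.9 / 100 = 0.1590
New dose (same interval) = 1200 × 0.1590 = 190.8 mg

191 mg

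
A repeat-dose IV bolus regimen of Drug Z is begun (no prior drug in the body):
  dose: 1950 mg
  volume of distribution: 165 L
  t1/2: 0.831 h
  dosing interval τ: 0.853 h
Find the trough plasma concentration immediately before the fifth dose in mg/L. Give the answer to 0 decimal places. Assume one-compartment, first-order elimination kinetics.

11 mg/L

C₀ per dose = Dose / Vd = 1950 / 165 = 11.82 mg/L
k = ln2 / t½ = 0.693147 / 0.831 = 0.8341 h⁻¹
Fraction remaining after one interval: r = e^(−kτ) = e^(−0.8341 × 0.853) = 0.4909
Before dose 5, 4 doses have been given (aged 1τ, 2τ, 3τ, 4τ).
C_trough = C₀ × (r + r² + … + r^4) = C₀ × r(1−r^4)/(1−r)
        = 11.82 × 0.4909 × (1 − 0.05807) / (1 − 0.4909) = 10.74 mg/L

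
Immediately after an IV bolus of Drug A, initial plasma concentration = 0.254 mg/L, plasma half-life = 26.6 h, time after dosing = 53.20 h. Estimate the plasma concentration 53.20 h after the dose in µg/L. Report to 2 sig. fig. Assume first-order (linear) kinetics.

k = ln2 / t½ = 0.693147 / 26.6 = 0.02606 h⁻¹
t / t½ = 53.20 / 26.6 = 2 half-lives
C = C₀ × (1/2)^2 = 0.2540 × 0.2500 = 0.06350 mg/L
Convert: 0.06350 mg/L × 1000 = 63.50 µg/L

64 µg/L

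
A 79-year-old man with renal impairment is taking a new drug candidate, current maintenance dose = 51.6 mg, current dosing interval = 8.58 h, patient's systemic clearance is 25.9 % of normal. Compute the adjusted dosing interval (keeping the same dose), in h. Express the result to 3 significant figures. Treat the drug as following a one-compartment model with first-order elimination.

To keep the same average steady-state level, dosing rate must scale with clearance.
CL ratio = 25.9 / 100 = 0.2590
New interval (same dose) = 8.58 / 0.2590 = 33.13 h

33.1 h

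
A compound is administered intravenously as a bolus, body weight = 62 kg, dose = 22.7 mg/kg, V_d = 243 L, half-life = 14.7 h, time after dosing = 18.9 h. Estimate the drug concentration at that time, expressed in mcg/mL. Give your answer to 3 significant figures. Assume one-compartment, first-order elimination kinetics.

2.38 mcg/mL

Total dose = 22.7 × 62 = 1407 mg
C₀ = Dose / Vd = 1407 / 243 = 5.790 mg/L
k = ln2 / t½ = 0.693147 / 14.7 = 0.04715 h⁻¹
C = C₀ · e^(−k·t) = 5.790 × e^(−0.04715 × 18.9)
  = 5.790 × 0.4102 = 2.375 mg/L
(2.375 mg/L = 2.375 mcg/mL)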